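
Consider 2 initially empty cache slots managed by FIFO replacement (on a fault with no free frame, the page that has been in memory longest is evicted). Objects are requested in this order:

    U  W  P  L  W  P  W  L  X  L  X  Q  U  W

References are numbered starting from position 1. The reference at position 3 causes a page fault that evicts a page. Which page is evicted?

U

pos 1: U -> miss, frames {U}
pos 2: W -> miss, frames {U,W}
pos 3: P -> miss, evict U, frames {W,P}
At position 3, page U is evicted.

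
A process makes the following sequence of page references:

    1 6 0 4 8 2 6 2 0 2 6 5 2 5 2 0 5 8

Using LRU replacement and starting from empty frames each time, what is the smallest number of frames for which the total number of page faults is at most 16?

2

f=1: 18 faults
f=2: 14 faults
f=3: 11 faults
f=4: 10 faults
f=5: 7 faults
f=6: 7 faults
f=7: 7 faults
Smallest f with faults ≤ 16 is 2.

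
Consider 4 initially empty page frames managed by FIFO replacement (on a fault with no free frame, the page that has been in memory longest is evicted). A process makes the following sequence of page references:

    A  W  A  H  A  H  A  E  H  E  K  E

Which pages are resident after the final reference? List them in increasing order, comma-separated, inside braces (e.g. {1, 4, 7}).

{E, H, K, W}

A → fault, frames (A)
W → fault, frames (A W)
A → hit
H → fault, frames (A W H)
A → hit
H → hit
A → hit
E → fault, frames (A W H E)
H → hit
E → hit
K → fault, evict A, frames (W H E K)
E → hit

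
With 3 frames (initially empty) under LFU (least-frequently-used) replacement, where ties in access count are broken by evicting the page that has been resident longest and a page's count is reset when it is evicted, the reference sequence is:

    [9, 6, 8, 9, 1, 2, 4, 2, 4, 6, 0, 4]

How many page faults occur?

9: miss, frames (9)
6: miss, frames (9 6)
8: miss, frames (9 6 8)
9: hit
1: miss, evict 6, frames (9 8 1)
2: miss, evict 8, frames (9 1 2)
4: miss, evict 1, frames (9 2 4)
2: hit
4: hit
6: miss, evict 9, frames (2 4 6)
0: miss, evict 6, frames (2 4 0)
4: hit
Page faults: 8.

8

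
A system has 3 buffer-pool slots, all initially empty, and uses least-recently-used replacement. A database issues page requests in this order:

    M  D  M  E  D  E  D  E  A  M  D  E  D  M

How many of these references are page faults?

7

M -> miss, frames (M)
D -> miss, frames (M D)
M -> hit
E -> miss, frames (D M E)
D -> hit
E -> hit
D -> hit
E -> hit
A -> miss, evict M, frames (D E A)
M -> miss, evict D, frames (E A M)
D -> miss, evict E, frames (A M D)
E -> miss, evict A, frames (M D E)
D -> hit
M -> hit
Page faults: 7.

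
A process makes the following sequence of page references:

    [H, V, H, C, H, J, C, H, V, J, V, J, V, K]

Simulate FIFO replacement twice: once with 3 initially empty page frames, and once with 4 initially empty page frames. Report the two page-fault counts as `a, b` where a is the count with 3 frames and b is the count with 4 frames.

7, 5

3 frames: F F . F . F . F F . . . . F → 7 faults.
4 frames: F F . F . F . . . . . . . F → 5 faults.
5 < 7: adding a frame reduced faults, as is typical.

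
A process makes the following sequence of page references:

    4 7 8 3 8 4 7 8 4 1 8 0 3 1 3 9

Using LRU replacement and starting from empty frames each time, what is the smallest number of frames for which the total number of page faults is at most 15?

f=1: 16 faults
f=2: 14 faults
f=3: 11 faults
f=4: 8 faults
f=5: 8 faults
f=6: 7 faults
f=7: 7 faults
Smallest f with faults ≤ 15 is 2.

2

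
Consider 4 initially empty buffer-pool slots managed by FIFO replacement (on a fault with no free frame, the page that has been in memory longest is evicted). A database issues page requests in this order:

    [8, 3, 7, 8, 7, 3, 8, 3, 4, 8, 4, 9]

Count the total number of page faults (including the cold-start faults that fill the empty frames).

5

8 -> fault, frames (8)
3 -> fault, frames (8 3)
7 -> fault, frames (8 3 7)
8 -> hit
7 -> hit
3 -> hit
8 -> hit
3 -> hit
4 -> fault, frames (8 3 7 4)
8 -> hit
4 -> hit
9 -> fault, evict 8, frames (3 7 4 9)
Page faults: 5.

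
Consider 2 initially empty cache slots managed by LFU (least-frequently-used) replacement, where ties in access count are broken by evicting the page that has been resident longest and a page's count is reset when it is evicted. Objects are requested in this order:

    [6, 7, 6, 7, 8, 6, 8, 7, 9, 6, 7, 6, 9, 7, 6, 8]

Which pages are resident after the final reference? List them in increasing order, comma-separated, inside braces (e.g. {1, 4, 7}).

6: miss, frames [6]
7: miss, frames [6, 7]
6: hit
7: hit
8: miss, evict 6, frames [7, 8]
6: miss, evict 8, frames [7, 6]
8: miss, evict 6, frames [7, 8]
7: hit
9: miss, evict 8, frames [7, 9]
6: miss, evict 9, frames [7, 6]
7: hit
6: hit
9: miss, evict 6, frames [7, 9]
7: hit
6: miss, evict 9, frames [7, 6]
8: miss, evict 6, frames [7, 8]

{7, 8}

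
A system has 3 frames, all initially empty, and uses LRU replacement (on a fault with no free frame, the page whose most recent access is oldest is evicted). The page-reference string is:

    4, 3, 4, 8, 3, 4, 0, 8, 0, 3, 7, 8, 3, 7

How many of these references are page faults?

4 → miss, frames [4]
3 → miss, frames [4, 3]
4 → hit
8 → miss, frames [3, 4, 8]
3 → hit
4 → hit
0 → miss, evict 8, frames [3, 4, 0]
8 → miss, evict 3, frames [4, 0, 8]
0 → hit
3 → miss, evict 4, frames [8, 0, 3]
7 → miss, evict 8, frames [0, 3, 7]
8 → miss, evict 0, frames [3, 7, 8]
3 → hit
7 → hit
Page faults: 8.

8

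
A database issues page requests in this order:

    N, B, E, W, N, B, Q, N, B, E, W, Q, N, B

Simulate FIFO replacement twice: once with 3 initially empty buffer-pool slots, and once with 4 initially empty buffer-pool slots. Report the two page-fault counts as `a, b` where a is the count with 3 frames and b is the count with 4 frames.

3 frames: F F F F F F F . . F F . F F → 11 faults.
4 frames: F F F F . . F F F F F F F F → 12 faults.
12 > 11: adding a frame increased faults — Belady's anomaly.

11, 12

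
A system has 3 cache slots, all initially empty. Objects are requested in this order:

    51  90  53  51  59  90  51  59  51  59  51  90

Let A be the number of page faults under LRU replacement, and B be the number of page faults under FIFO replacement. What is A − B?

Under LRU: F F F . F F . . . . . . → 5 faults.
Under FIFO: F F F . F . F . . . . F → 6 faults.
A − B = 5 − 6 = -1.

-1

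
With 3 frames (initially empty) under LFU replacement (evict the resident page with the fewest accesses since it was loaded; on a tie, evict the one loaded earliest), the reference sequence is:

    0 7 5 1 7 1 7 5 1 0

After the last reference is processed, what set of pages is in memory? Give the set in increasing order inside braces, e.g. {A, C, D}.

0 → miss, frames (0)
7 → miss, frames (0 7)
5 → miss, frames (0 7 5)
1 → miss, evict 0, frames (7 5 1)
7 → hit
1 → hit
7 → hit
5 → hit
1 → hit
0 → miss, evict 5, frames (7 1 0)

{0, 1, 7}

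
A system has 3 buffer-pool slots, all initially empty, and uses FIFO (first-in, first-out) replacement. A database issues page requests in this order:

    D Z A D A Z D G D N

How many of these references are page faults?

6

D: miss, frames [D]
Z: miss, frames [D, Z]
A: miss, frames [D, Z, A]
D: hit
A: hit
Z: hit
D: hit
G: miss, evict D, frames [Z, A, G]
D: miss, evict Z, frames [A, G, D]
N: miss, evict A, frames [G, D, N]
Page faults: 6.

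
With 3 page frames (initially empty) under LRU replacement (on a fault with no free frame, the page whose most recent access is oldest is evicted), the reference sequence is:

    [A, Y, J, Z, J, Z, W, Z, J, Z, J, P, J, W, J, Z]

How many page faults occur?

A → fault, frames [A]
Y → fault, frames [A, Y]
J → fault, frames [A, Y, J]
Z → fault, evict A, frames [Y, J, Z]
J → hit
Z → hit
W → fault, evict Y, frames [J, Z, W]
Z → hit
J → hit
Z → hit
J → hit
P → fault, evict W, frames [Z, J, P]
J → hit
W → fault, evict Z, frames [P, J, W]
J → hit
Z → fault, evict P, frames [W, J, Z]
Page faults: 8.

8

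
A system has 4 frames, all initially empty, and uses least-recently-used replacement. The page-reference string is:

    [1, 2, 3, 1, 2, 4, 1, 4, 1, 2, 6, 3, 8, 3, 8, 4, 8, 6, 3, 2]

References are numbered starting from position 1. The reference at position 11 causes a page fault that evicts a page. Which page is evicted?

pos 1: 1: fault, frames [1]
pos 2: 2: fault, frames [1, 2]
pos 3: 3: fault, frames [1, 2, 3]
pos 4: 1: hit
pos 5: 2: hit
pos 6: 4: fault, frames [3, 1, 2, 4]
pos 7: 1: hit
pos 8: 4: hit
pos 9: 1: hit
pos 10: 2: hit
pos 11: 6: fault, evict 3, frames [4, 1, 2, 6]
At position 11, page 3 is evicted.

3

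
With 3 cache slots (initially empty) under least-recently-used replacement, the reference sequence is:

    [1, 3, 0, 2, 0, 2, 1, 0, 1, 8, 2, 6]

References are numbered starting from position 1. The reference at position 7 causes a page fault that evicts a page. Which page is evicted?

pos 1: 1: fault, frames {1}
pos 2: 3: fault, frames {1,3}
pos 3: 0: fault, frames {1,3,0}
pos 4: 2: fault, evict 1, frames {3,0,2}
pos 5: 0: hit
pos 6: 2: hit
pos 7: 1: fault, evict 3, frames {0,2,1}
At position 7, page 3 is evicted.

3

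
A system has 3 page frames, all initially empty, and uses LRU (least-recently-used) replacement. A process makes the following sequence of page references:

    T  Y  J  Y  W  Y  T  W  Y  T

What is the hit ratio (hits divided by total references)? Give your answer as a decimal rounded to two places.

0.50

T → miss, frames (T)
Y → miss, frames (T Y)
J → miss, frames (T Y J)
Y → hit
W → miss, evict T, frames (J Y W)
Y → hit
T → miss, evict J, frames (W Y T)
W → hit
Y → hit
T → hit
Hits: 5 of 10 references → 5/10 = 0.5000.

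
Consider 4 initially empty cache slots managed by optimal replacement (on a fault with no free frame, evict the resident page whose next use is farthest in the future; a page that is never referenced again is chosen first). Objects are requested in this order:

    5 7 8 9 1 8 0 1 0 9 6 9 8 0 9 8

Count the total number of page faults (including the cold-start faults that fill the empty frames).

7

5 → miss, frames (5)
7 → miss, frames (5 7)
8 → miss, frames (5 7 8)
9 → miss, frames (5 7 8 9)
1 → miss, evict 7, frames (5 8 9 1)
8 → hit
0 → miss, evict 5, frames (8 9 1 0)
1 → hit
0 → hit
9 → hit
6 → miss, evict 1, frames (8 9 0 6)
9 → hit
8 → hit
0 → hit
9 → hit
8 → hit
Page faults: 7.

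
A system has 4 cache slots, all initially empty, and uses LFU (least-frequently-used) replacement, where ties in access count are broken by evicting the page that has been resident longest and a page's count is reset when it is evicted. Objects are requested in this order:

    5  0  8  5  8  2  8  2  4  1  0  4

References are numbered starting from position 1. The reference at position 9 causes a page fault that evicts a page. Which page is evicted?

0

pos 1: 5 → miss, frames (5)
pos 2: 0 → miss, frames (5 0)
pos 3: 8 → miss, frames (5 0 8)
pos 4: 5 → hit
pos 5: 8 → hit
pos 6: 2 → miss, frames (5 0 8 2)
pos 7: 8 → hit
pos 8: 2 → hit
pos 9: 4 → miss, evict 0, frames (5 8 2 4)
At position 9, page 0 is evicted.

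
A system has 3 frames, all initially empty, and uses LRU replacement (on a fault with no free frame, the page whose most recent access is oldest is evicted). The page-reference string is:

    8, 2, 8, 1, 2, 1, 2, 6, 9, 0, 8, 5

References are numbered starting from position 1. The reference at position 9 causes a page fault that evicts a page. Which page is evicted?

pos 1: 8 → miss, frames [8]
pos 2: 2 → miss, frames [8, 2]
pos 3: 8 → hit
pos 4: 1 → miss, frames [2, 8, 1]
pos 5: 2 → hit
pos 6: 1 → hit
pos 7: 2 → hit
pos 8: 6 → miss, evict 8, frames [1, 2, 6]
pos 9: 9 → miss, evict 1, frames [2, 6, 9]
At position 9, page 1 is evicted.

1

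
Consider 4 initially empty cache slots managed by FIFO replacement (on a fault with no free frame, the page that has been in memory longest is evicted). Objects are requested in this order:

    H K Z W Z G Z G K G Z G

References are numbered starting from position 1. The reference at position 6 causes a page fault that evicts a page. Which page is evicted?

H

pos 1: H → miss, frames (H)
pos 2: K → miss, frames (H K)
pos 3: Z → miss, frames (H K Z)
pos 4: W → miss, frames (H K Z W)
pos 5: Z → hit
pos 6: G → miss, evict H, frames (K Z W G)
At position 6, page H is evicted.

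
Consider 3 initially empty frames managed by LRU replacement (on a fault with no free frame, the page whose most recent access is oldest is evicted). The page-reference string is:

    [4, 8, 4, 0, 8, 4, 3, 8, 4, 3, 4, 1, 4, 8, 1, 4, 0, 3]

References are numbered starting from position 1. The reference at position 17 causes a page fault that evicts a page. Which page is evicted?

pos 1: 4 -> miss, frames [4]
pos 2: 8 -> miss, frames [4, 8]
pos 3: 4 -> hit
pos 4: 0 -> miss, frames [8, 4, 0]
pos 5: 8 -> hit
pos 6: 4 -> hit
pos 7: 3 -> miss, evict 0, frames [8, 4, 3]
pos 8: 8 -> hit
pos 9: 4 -> hit
pos 10: 3 -> hit
pos 11: 4 -> hit
pos 12: 1 -> miss, evict 8, frames [3, 4, 1]
pos 13: 4 -> hit
pos 14: 8 -> miss, evict 3, frames [1, 4, 8]
pos 15: 1 -> hit
pos 16: 4 -> hit
pos 17: 0 -> miss, evict 8, frames [1, 4, 0]
At position 17, page 8 is evicted.

8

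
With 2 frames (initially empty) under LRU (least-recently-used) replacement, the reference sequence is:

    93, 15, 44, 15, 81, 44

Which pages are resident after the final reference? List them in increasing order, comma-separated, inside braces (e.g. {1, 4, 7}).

{44, 81}

93 → miss, frames (93)
15 → miss, frames (93 15)
44 → miss, evict 93, frames (15 44)
15 → hit
81 → miss, evict 44, frames (15 81)
44 → miss, evict 15, frames (81 44)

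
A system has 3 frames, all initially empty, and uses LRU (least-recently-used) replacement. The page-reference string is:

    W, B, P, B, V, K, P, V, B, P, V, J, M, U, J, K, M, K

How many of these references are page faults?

12

W: miss, frames [W]
B: miss, frames [W, B]
P: miss, frames [W, B, P]
B: hit
V: miss, evict W, frames [P, B, V]
K: miss, evict P, frames [B, V, K]
P: miss, evict B, frames [V, K, P]
V: hit
B: miss, evict K, frames [P, V, B]
P: hit
V: hit
J: miss, evict B, frames [P, V, J]
M: miss, evict P, frames [V, J, M]
U: miss, evict V, frames [J, M, U]
J: hit
K: miss, evict M, frames [U, J, K]
M: miss, evict U, frames [J, K, M]
K: hit
Page faults: 12.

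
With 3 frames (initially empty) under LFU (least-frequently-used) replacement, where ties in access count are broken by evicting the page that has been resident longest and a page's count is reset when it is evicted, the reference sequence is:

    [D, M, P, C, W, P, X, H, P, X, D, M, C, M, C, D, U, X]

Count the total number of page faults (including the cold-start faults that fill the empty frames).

14

D → miss, frames (D)
M → miss, frames (D M)
P → miss, frames (D M P)
C → miss, evict D, frames (M P C)
W → miss, evict M, frames (P C W)
P → hit
X → miss, evict C, frames (P W X)
H → miss, evict W, frames (P X H)
P → hit
X → hit
D → miss, evict H, frames (P X D)
M → miss, evict D, frames (P X M)
C → miss, evict M, frames (P X C)
M → miss, evict C, frames (P X M)
C → miss, evict M, frames (P X C)
D → miss, evict C, frames (P X D)
U → miss, evict D, frames (P X U)
X → hit
Page faults: 14.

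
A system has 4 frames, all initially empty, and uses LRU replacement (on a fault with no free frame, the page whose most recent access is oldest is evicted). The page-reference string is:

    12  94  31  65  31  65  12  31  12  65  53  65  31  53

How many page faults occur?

5

12 → fault, frames (12)
94 → fault, frames (12 94)
31 → fault, frames (12 94 31)
65 → fault, frames (12 94 31 65)
31 → hit
65 → hit
12 → hit
31 → hit
12 → hit
65 → hit
53 → fault, evict 94, frames (31 12 65 53)
65 → hit
31 → hit
53 → hit
Page faults: 5.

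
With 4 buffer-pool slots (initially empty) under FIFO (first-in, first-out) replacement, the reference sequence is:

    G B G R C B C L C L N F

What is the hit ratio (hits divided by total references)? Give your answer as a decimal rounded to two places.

0.42

G → fault, frames {G}
B → fault, frames {G,B}
G → hit
R → fault, frames {G,B,R}
C → fault, frames {G,B,R,C}
B → hit
C → hit
L → fault, evict G, frames {B,R,C,L}
C → hit
L → hit
N → fault, evict B, frames {R,C,L,N}
F → fault, evict R, frames {C,L,N,F}
Hits: 5 of 12 references → 5/12 = 0.4167.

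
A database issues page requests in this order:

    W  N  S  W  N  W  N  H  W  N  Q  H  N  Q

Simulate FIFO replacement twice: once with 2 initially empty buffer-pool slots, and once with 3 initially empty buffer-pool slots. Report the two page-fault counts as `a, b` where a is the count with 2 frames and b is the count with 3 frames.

2 frames: F F F F F . . F F F F F F F → 12 faults.
3 frames: F F F . . . . F F F F F . . → 8 faults.
8 < 12: adding a frame reduced faults, as is typical.

12, 8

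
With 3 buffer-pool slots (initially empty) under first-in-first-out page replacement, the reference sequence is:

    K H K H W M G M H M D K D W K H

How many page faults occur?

10

K: fault, frames {K}
H: fault, frames {K,H}
K: hit
H: hit
W: fault, frames {K,H,W}
M: fault, evict K, frames {H,W,M}
G: fault, evict H, frames {W,M,G}
M: hit
H: fault, evict W, frames {M,G,H}
M: hit
D: fault, evict M, frames {G,H,D}
K: fault, evict G, frames {H,D,K}
D: hit
W: fault, evict H, frames {D,K,W}
K: hit
H: fault, evict D, frames {K,W,H}
Page faults: 10.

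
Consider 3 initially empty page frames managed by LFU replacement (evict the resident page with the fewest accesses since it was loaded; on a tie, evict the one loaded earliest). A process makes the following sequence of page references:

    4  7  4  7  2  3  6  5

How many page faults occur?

6

4 -> fault, frames {4}
7 -> fault, frames {4,7}
4 -> hit
7 -> hit
2 -> fault, frames {4,7,2}
3 -> fault, evict 2, frames {4,7,3}
6 -> fault, evict 3, frames {4,7,6}
5 -> fault, evict 6, frames {4,7,5}
Page faults: 6.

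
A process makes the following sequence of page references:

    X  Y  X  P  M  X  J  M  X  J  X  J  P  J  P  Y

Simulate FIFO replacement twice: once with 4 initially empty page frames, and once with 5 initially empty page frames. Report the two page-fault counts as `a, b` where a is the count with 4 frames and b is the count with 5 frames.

7, 5

4 frames: F F . F F . F . F . . . . . . F → 7 faults.
5 frames: F F . F F . F . . . . . . . . . → 5 faults.
5 < 7: adding a frame reduced faults, as is typical.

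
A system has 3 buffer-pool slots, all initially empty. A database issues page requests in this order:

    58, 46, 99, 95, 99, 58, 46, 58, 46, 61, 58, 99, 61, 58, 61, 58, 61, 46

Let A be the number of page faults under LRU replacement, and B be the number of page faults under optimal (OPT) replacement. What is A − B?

2

Under LRU: F F F F . F F . . F . F . . . . . F → 9 faults.
Under OPT: F F F F . . F . . F . . . . . . . F → 7 faults.
A − B = 9 − 7 = 2.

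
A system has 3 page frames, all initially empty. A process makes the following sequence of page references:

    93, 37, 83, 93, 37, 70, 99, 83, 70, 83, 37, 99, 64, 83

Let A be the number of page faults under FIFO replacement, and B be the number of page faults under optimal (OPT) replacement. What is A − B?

1

Under FIFO: F F F . . F F . . . F . F F → 8 faults.
Under OPT: F F F . . F F . . . F . F . → 7 faults.
A − B = 8 − 7 = 1.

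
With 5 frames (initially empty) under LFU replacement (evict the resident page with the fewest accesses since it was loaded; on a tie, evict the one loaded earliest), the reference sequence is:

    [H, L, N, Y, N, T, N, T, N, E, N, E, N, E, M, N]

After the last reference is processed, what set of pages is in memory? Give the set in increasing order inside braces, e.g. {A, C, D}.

H → miss, frames [H]
L → miss, frames [H, L]
N → miss, frames [H, L, N]
Y → miss, frames [H, L, N, Y]
N → hit
T → miss, frames [H, L, N, Y, T]
N → hit
T → hit
N → hit
E → miss, evict H, frames [L, N, Y, T, E]
N → hit
E → hit
N → hit
E → hit
M → miss, evict L, frames [N, Y, T, E, M]
N → hit

{E, M, N, T, Y}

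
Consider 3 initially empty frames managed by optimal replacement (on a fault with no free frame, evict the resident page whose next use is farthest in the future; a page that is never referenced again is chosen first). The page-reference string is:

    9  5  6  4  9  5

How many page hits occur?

9 → miss, frames {9}
5 → miss, frames {9,5}
6 → miss, frames {9,5,6}
4 → miss, evict 6, frames {9,5,4}
9 → hit
5 → hit
Hits: 2.

2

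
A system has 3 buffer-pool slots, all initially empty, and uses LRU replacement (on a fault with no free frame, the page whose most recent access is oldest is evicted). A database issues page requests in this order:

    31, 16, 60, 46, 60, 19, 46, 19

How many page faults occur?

5

31 → miss, frames [31]
16 → miss, frames [31, 16]
60 → miss, frames [31, 16, 60]
46 → miss, evict 31, frames [16, 60, 46]
60 → hit
19 → miss, evict 16, frames [46, 60, 19]
46 → hit
19 → hit
Page faults: 5.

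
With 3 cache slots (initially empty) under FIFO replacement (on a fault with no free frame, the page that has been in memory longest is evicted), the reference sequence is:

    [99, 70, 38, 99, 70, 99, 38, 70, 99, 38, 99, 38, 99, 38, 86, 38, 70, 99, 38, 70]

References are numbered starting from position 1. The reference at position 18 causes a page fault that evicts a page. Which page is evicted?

pos 1: 99 → fault, frames (99)
pos 2: 70 → fault, frames (99 70)
pos 3: 38 → fault, frames (99 70 38)
pos 4: 99 → hit
pos 5: 70 → hit
pos 6: 99 → hit
pos 7: 38 → hit
pos 8: 70 → hit
pos 9: 99 → hit
pos 10: 38 → hit
pos 11: 99 → hit
pos 12: 38 → hit
pos 13: 99 → hit
pos 14: 38 → hit
pos 15: 86 → fault, evict 99, frames (70 38 86)
pos 16: 38 → hit
pos 17: 70 → hit
pos 18: 99 → fault, evict 70, frames (38 86 99)
At position 18, page 70 is evicted.

70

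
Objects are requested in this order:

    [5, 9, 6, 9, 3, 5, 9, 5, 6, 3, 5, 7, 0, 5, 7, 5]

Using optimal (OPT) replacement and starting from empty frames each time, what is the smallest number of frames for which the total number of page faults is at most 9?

f=1: 16 faults
f=2: 10 faults
f=3: 7 faults
f=4: 6 faults
f=5: 6 faults
f=6: 6 faults
Smallest f with faults ≤ 9 is 3.

3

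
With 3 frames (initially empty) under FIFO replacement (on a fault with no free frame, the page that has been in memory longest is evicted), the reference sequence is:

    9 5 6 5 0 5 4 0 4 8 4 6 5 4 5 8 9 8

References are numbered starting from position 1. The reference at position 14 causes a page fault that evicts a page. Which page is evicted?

pos 1: 9: miss, frames [9]
pos 2: 5: miss, frames [9, 5]
pos 3: 6: miss, frames [9, 5, 6]
pos 4: 5: hit
pos 5: 0: miss, evict 9, frames [5, 6, 0]
pos 6: 5: hit
pos 7: 4: miss, evict 5, frames [6, 0, 4]
pos 8: 0: hit
pos 9: 4: hit
pos 10: 8: miss, evict 6, frames [0, 4, 8]
pos 11: 4: hit
pos 12: 6: miss, evict 0, frames [4, 8, 6]
pos 13: 5: miss, evict 4, frames [8, 6, 5]
pos 14: 4: miss, evict 8, frames [6, 5, 4]
At position 14, page 8 is evicted.

8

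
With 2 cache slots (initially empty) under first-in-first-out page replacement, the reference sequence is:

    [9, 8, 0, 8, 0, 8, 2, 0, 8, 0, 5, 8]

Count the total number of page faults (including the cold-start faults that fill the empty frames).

9 -> fault, frames (9)
8 -> fault, frames (9 8)
0 -> fault, evict 9, frames (8 0)
8 -> hit
0 -> hit
8 -> hit
2 -> fault, evict 8, frames (0 2)
0 -> hit
8 -> fault, evict 0, frames (2 8)
0 -> fault, evict 2, frames (8 0)
5 -> fault, evict 8, frames (0 5)
8 -> fault, evict 0, frames (5 8)
Page faults: 8.

8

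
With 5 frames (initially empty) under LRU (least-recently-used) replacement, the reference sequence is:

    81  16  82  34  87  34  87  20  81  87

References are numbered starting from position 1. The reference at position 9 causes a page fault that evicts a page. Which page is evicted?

pos 1: 81 → miss, frames (81)
pos 2: 16 → miss, frames (81 16)
pos 3: 82 → miss, frames (81 16 82)
pos 4: 34 → miss, frames (81 16 82 34)
pos 5: 87 → miss, frames (81 16 82 34 87)
pos 6: 34 → hit
pos 7: 87 → hit
pos 8: 20 → miss, evict 81, frames (16 82 34 87 20)
pos 9: 81 → miss, evict 16, frames (82 34 87 20 81)
At position 9, page 16 is evicted.

16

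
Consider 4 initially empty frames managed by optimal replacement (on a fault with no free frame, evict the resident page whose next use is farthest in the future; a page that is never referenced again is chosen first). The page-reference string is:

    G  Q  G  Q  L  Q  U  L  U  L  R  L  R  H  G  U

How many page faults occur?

6

G: fault, frames [G]
Q: fault, frames [G, Q]
G: hit
Q: hit
L: fault, frames [G, Q, L]
Q: hit
U: fault, frames [G, Q, L, U]
L: hit
U: hit
L: hit
R: fault, evict Q, frames [G, L, U, R]
L: hit
R: hit
H: fault, evict R, frames [G, L, U, H]
G: hit
U: hit
Page faults: 6.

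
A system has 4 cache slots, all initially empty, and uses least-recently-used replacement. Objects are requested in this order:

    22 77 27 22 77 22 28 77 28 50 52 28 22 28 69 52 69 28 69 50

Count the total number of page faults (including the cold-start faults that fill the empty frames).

9

22 -> fault, frames {22}
77 -> fault, frames {22,77}
27 -> fault, frames {22,77,27}
22 -> hit
77 -> hit
22 -> hit
28 -> fault, frames {27,77,22,28}
77 -> hit
28 -> hit
50 -> fault, evict 27, frames {22,77,28,50}
52 -> fault, evict 22, frames {77,28,50,52}
28 -> hit
22 -> fault, evict 77, frames {50,52,28,22}
28 -> hit
69 -> fault, evict 50, frames {52,22,28,69}
52 -> hit
69 -> hit
28 -> hit
69 -> hit
50 -> fault, evict 22, frames {52,28,69,50}
Page faults: 9.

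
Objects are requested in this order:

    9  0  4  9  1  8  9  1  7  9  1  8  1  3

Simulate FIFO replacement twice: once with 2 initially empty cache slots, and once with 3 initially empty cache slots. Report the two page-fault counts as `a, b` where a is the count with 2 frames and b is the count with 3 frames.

13, 10

2 frames: F F F F F F F F F F F F . F → 13 faults.
3 frames: F F F . F F F . F . F F . F → 10 faults.
10 < 13: adding a frame reduced faults, as is typical.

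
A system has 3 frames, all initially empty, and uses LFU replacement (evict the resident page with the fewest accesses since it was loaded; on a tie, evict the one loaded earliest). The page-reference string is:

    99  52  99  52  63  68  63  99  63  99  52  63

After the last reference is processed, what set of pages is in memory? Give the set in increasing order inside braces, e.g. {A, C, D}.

99 → fault, frames (99)
52 → fault, frames (99 52)
99 → hit
52 → hit
63 → fault, frames (99 52 63)
68 → fault, evict 63, frames (99 52 68)
63 → fault, evict 68, frames (99 52 63)
99 → hit
63 → hit
99 → hit
52 → hit
63 → hit

{52, 63, 99}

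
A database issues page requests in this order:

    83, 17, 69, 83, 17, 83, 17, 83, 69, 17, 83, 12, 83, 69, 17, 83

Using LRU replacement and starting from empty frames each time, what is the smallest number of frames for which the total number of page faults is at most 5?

f=1: 16 faults
f=2: 12 faults
f=3: 6 faults
f=4: 4 faults
Smallest f with faults ≤ 5 is 4.

4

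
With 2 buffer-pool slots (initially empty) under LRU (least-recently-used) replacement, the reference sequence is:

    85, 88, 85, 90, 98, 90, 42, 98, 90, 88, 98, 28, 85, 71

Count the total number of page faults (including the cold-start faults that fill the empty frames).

12

85 → miss, frames {85}
88 → miss, frames {85,88}
85 → hit
90 → miss, evict 88, frames {85,90}
98 → miss, evict 85, frames {90,98}
90 → hit
42 → miss, evict 98, frames {90,42}
98 → miss, evict 90, frames {42,98}
90 → miss, evict 42, frames {98,90}
88 → miss, evict 98, frames {90,88}
98 → miss, evict 90, frames {88,98}
28 → miss, evict 88, frames {98,28}
85 → miss, evict 98, frames {28,85}
71 → miss, evict 28, frames {85,71}
Page faults: 12.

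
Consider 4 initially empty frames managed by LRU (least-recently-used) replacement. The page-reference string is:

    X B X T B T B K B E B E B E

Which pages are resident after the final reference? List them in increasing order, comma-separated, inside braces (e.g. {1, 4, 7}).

{B, E, K, T}

X -> miss, frames [X]
B -> miss, frames [X, B]
X -> hit
T -> miss, frames [B, X, T]
B -> hit
T -> hit
B -> hit
K -> miss, frames [X, T, B, K]
B -> hit
E -> miss, evict X, frames [T, K, B, E]
B -> hit
E -> hit
B -> hit
E -> hit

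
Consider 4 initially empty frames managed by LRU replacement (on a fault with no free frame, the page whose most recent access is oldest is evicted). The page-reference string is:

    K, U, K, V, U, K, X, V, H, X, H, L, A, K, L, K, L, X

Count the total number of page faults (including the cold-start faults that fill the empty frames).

9

K: miss, frames {K}
U: miss, frames {K,U}
K: hit
V: miss, frames {U,K,V}
U: hit
K: hit
X: miss, frames {V,U,K,X}
V: hit
H: miss, evict U, frames {K,X,V,H}
X: hit
H: hit
L: miss, evict K, frames {V,X,H,L}
A: miss, evict V, frames {X,H,L,A}
K: miss, evict X, frames {H,L,A,K}
L: hit
K: hit
L: hit
X: miss, evict H, frames {A,K,L,X}
Page faults: 9.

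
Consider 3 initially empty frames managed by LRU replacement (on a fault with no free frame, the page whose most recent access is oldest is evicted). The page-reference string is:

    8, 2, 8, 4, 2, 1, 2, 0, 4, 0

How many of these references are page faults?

8 -> miss, frames {8}
2 -> miss, frames {8,2}
8 -> hit
4 -> miss, frames {2,8,4}
2 -> hit
1 -> miss, evict 8, frames {4,2,1}
2 -> hit
0 -> miss, evict 4, frames {1,2,0}
4 -> miss, evict 1, frames {2,0,4}
0 -> hit
Page faults: 6.

6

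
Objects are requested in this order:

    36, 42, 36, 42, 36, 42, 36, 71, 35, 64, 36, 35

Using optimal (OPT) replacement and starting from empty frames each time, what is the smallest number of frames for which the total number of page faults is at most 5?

3

f=1: 12 faults
f=2: 6 faults
f=3: 5 faults
f=4: 5 faults
f=5: 5 faults
Smallest f with faults ≤ 5 is 3.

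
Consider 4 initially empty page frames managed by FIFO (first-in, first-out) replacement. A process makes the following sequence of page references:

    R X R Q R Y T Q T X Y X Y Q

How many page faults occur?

5

R -> fault, frames [R]
X -> fault, frames [R, X]
R -> hit
Q -> fault, frames [R, X, Q]
R -> hit
Y -> fault, frames [R, X, Q, Y]
T -> fault, evict R, frames [X, Q, Y, T]
Q -> hit
T -> hit
X -> hit
Y -> hit
X -> hit
Y -> hit
Q -> hit
Page faults: 5.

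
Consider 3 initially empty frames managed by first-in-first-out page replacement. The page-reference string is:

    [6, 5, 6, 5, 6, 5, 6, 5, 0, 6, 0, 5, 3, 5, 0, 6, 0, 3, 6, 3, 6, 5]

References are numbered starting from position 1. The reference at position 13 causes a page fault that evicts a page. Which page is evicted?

pos 1: 6: miss, frames {6}
pos 2: 5: miss, frames {6,5}
pos 3: 6: hit
pos 4: 5: hit
pos 5: 6: hit
pos 6: 5: hit
pos 7: 6: hit
pos 8: 5: hit
pos 9: 0: miss, frames {6,5,0}
pos 10: 6: hit
pos 11: 0: hit
pos 12: 5: hit
pos 13: 3: miss, evict 6, frames {5,0,3}
At position 13, page 6 is evicted.

6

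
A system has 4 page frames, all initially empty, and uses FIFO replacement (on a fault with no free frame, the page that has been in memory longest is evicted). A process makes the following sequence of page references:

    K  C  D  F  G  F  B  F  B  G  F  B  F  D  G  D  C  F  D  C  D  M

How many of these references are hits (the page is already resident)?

K -> fault, frames {K}
C -> fault, frames {K,C}
D -> fault, frames {K,C,D}
F -> fault, frames {K,C,D,F}
G -> fault, evict K, frames {C,D,F,G}
F -> hit
B -> fault, evict C, frames {D,F,G,B}
F -> hit
B -> hit
G -> hit
F -> hit
B -> hit
F -> hit
D -> hit
G -> hit
D -> hit
C -> fault, evict D, frames {F,G,B,C}
F -> hit
D -> fault, evict F, frames {G,B,C,D}
C -> hit
D -> hit
M -> fault, evict G, frames {B,C,D,M}
Hits: 13.

13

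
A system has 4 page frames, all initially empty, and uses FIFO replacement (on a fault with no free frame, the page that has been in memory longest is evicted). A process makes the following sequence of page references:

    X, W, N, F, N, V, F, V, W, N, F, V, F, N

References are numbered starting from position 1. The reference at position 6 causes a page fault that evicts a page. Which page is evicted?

pos 1: X → fault, frames (X)
pos 2: W → fault, frames (X W)
pos 3: N → fault, frames (X W N)
pos 4: F → fault, frames (X W N F)
pos 5: N → hit
pos 6: V → fault, evict X, frames (W N F V)
At position 6, page X is evicted.

X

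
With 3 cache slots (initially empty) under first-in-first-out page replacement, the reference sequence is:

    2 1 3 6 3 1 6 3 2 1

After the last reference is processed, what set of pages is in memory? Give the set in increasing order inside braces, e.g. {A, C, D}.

{1, 2, 6}

2 → miss, frames {2}
1 → miss, frames {2,1}
3 → miss, frames {2,1,3}
6 → miss, evict 2, frames {1,3,6}
3 → hit
1 → hit
6 → hit
3 → hit
2 → miss, evict 1, frames {3,6,2}
1 → miss, evict 3, frames {6,2,1}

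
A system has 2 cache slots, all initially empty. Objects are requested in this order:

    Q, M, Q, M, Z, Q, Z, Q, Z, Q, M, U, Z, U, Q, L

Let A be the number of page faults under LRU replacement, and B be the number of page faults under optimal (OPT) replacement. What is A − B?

Under LRU: F F . . F F . . . . F F F . F F → 9 faults.
Under OPT: F F . . F . . . . . F F . . F F → 7 faults.
A − B = 9 − 7 = 2.

2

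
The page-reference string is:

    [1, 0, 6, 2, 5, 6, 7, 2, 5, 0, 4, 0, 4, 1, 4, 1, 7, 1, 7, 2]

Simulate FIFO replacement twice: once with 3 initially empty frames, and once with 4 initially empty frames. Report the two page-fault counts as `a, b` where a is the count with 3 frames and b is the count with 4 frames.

11, 10

3 frames: F F F F F . F . . F F . . F . . F . . F → 11 faults.
4 frames: F F F F F . F . . F F . . F . . . . . F → 10 faults.
10 < 11: adding a frame reduced faults, as is typical.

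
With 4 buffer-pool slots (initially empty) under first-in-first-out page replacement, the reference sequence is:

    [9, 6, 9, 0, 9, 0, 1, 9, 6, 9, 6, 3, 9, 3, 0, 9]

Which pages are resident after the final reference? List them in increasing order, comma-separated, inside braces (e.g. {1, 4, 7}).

9: miss, frames (9)
6: miss, frames (9 6)
9: hit
0: miss, frames (9 6 0)
9: hit
0: hit
1: miss, frames (9 6 0 1)
9: hit
6: hit
9: hit
6: hit
3: miss, evict 9, frames (6 0 1 3)
9: miss, evict 6, frames (0 1 3 9)
3: hit
0: hit
9: hit

{0, 1, 3, 9}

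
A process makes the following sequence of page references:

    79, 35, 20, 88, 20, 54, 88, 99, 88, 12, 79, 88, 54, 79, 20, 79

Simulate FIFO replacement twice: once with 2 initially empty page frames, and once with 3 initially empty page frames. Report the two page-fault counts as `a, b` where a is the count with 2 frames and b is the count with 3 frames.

2 frames: F F F F . F . F F F F F F F F . → 13 faults.
3 frames: F F F F . F . F . F F F F . F F → 12 faults.
12 < 13: adding a frame reduced faults, as is typical.

13, 12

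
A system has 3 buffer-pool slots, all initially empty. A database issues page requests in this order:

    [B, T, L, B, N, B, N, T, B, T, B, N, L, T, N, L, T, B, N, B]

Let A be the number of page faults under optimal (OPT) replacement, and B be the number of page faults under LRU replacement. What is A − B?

Under OPT: F F F . F . . . . . . . F . . . . F . . → 6 faults.
Under LRU: F F F . F . . F . . . . F F . . . F F . → 9 faults.
A − B = 6 − 9 = -3.

-3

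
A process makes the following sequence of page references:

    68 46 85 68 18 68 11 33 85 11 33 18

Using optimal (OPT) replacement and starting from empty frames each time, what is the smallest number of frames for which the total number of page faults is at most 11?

2

f=1: 12 faults
f=2: 9 faults
f=3: 7 faults
f=4: 6 faults
f=5: 6 faults
f=6: 6 faults
Smallest f with faults ≤ 11 is 2.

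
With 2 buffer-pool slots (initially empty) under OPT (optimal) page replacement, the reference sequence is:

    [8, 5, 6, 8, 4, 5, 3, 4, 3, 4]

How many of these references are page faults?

6

8 -> miss, frames [8]
5 -> miss, frames [8, 5]
6 -> miss, evict 5, frames [8, 6]
8 -> hit
4 -> miss, evict 6, frames [8, 4]
5 -> miss, evict 8, frames [4, 5]
3 -> miss, evict 5, frames [4, 3]
4 -> hit
3 -> hit
4 -> hit
Page faults: 6.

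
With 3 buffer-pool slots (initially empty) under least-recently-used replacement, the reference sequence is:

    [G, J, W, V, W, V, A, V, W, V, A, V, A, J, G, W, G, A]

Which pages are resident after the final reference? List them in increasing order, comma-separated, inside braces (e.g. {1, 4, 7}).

{A, G, W}

G: fault, frames {G}
J: fault, frames {G,J}
W: fault, frames {G,J,W}
V: fault, evict G, frames {J,W,V}
W: hit
V: hit
A: fault, evict J, frames {W,V,A}
V: hit
W: hit
V: hit
A: hit
V: hit
A: hit
J: fault, evict W, frames {V,A,J}
G: fault, evict V, frames {A,J,G}
W: fault, evict A, frames {J,G,W}
G: hit
A: fault, evict J, frames {W,G,A}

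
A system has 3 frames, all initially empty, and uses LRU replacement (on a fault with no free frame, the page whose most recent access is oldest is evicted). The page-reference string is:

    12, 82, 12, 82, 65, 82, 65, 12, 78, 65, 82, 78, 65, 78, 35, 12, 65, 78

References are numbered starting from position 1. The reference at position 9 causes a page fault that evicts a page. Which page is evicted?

pos 1: 12 → miss, frames [12]
pos 2: 82 → miss, frames [12, 82]
pos 3: 12 → hit
pos 4: 82 → hit
pos 5: 65 → miss, frames [12, 82, 65]
pos 6: 82 → hit
pos 7: 65 → hit
pos 8: 12 → hit
pos 9: 78 → miss, evict 82, frames [65, 12, 78]
At position 9, page 82 is evicted.

82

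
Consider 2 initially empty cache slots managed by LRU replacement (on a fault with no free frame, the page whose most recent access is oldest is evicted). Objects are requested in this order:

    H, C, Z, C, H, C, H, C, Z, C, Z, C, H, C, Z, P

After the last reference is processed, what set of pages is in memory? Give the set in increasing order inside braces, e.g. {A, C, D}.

H -> fault, frames [H]
C -> fault, frames [H, C]
Z -> fault, evict H, frames [C, Z]
C -> hit
H -> fault, evict Z, frames [C, H]
C -> hit
H -> hit
C -> hit
Z -> fault, evict H, frames [C, Z]
C -> hit
Z -> hit
C -> hit
H -> fault, evict Z, frames [C, H]
C -> hit
Z -> fault, evict H, frames [C, Z]
P -> fault, evict C, frames [Z, P]

{P, Z}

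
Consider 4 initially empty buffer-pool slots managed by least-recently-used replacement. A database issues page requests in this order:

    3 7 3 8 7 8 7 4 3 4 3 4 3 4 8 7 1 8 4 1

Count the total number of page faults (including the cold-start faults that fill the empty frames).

3 → miss, frames (3)
7 → miss, frames (3 7)
3 → hit
8 → miss, frames (7 3 8)
7 → hit
8 → hit
7 → hit
4 → miss, frames (3 8 7 4)
3 → hit
4 → hit
3 → hit
4 → hit
3 → hit
4 → hit
8 → hit
7 → hit
1 → miss, evict 3, frames (4 8 7 1)
8 → hit
4 → hit
1 → hit
Page faults: 5.

5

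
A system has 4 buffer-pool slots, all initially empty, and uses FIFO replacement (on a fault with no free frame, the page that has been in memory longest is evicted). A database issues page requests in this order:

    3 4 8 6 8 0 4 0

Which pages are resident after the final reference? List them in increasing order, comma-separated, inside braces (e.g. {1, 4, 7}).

3 → miss, frames {3}
4 → miss, frames {3,4}
8 → miss, frames {3,4,8}
6 → miss, frames {3,4,8,6}
8 → hit
0 → miss, evict 3, frames {4,8,6,0}
4 → hit
0 → hit

{0, 4, 6, 8}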